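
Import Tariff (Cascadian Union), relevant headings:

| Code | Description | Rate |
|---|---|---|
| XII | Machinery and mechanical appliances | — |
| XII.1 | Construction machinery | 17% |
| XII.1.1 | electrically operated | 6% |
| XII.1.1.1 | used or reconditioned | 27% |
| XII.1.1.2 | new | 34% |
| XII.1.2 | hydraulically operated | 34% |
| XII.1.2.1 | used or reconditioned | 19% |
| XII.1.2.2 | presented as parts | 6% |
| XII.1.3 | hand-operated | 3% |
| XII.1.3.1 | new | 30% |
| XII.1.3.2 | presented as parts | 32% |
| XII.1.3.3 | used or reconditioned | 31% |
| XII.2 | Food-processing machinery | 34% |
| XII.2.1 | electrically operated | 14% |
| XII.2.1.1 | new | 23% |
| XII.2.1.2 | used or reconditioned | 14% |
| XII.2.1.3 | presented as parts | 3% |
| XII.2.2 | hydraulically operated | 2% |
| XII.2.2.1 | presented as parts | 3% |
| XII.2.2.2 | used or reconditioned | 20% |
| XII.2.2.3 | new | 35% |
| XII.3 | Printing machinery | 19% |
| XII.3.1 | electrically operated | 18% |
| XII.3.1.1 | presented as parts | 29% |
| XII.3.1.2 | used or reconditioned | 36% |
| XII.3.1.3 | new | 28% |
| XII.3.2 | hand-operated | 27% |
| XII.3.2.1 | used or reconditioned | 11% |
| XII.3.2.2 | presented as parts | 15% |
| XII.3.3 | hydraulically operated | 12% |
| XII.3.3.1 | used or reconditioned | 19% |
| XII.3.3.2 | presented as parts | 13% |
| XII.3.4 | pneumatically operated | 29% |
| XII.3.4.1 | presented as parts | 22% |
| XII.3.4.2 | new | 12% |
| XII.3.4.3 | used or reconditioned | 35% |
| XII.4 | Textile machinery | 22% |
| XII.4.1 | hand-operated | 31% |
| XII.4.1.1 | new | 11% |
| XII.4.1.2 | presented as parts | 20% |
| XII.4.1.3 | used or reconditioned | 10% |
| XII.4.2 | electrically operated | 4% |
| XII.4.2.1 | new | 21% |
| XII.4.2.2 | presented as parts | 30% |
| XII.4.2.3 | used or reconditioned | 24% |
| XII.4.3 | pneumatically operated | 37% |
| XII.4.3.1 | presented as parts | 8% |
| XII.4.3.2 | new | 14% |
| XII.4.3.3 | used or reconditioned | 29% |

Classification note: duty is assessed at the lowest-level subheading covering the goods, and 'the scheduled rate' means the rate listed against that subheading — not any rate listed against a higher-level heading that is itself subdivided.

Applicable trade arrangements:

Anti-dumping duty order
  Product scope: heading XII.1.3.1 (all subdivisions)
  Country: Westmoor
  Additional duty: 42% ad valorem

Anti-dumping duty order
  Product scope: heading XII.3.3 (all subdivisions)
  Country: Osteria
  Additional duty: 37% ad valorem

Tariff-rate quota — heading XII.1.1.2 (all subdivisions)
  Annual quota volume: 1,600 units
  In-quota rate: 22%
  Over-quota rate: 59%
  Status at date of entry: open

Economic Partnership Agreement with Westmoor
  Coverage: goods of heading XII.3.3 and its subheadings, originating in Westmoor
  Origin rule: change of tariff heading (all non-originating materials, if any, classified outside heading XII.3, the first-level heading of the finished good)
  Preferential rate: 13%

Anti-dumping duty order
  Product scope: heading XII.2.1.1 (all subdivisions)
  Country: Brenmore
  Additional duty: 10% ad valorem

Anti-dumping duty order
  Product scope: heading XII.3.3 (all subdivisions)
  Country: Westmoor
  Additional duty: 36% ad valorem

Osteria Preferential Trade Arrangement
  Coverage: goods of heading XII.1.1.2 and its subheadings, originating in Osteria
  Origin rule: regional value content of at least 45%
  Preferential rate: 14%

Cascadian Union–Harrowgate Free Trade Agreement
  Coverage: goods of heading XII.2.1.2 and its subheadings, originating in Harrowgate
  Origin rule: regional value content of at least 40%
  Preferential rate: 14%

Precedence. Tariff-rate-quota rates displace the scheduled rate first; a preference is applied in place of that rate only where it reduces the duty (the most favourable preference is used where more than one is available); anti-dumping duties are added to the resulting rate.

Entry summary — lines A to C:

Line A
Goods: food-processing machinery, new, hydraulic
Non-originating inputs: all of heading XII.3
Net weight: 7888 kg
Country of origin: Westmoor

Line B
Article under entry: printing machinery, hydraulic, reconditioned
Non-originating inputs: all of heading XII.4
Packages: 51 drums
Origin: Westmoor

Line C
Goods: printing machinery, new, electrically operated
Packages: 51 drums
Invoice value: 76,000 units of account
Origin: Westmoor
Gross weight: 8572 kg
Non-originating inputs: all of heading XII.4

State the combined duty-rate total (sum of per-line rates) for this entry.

112%

Line A: food-processing → XII.2; hydraulic → XII.2.2; new → XII.2.2.3. Scheduled 35%. Westmoor agreement on XII.3.3: XII.2.2.3 not covered. → 35%.
Line B: printing → XII.3; hydraulic → XII.3.3; reconditioned → XII.3.3.1. Scheduled 19%. Westmoor agreement on XII.3.3: CTH met → 13% available; preferential 13%; anti-dumping (Westmoor, XII.3.3): +36%; total 13% + 36% = 49%. → 49%.
Line C: printing → XII.3; electrically operated → XII.3.1; new → XII.3.1.3. Scheduled 28%. Westmoor agreement on XII.3.3: XII.3.1.3 not covered. → 28%.
Sum: 35% + 49% + 28% = 112%.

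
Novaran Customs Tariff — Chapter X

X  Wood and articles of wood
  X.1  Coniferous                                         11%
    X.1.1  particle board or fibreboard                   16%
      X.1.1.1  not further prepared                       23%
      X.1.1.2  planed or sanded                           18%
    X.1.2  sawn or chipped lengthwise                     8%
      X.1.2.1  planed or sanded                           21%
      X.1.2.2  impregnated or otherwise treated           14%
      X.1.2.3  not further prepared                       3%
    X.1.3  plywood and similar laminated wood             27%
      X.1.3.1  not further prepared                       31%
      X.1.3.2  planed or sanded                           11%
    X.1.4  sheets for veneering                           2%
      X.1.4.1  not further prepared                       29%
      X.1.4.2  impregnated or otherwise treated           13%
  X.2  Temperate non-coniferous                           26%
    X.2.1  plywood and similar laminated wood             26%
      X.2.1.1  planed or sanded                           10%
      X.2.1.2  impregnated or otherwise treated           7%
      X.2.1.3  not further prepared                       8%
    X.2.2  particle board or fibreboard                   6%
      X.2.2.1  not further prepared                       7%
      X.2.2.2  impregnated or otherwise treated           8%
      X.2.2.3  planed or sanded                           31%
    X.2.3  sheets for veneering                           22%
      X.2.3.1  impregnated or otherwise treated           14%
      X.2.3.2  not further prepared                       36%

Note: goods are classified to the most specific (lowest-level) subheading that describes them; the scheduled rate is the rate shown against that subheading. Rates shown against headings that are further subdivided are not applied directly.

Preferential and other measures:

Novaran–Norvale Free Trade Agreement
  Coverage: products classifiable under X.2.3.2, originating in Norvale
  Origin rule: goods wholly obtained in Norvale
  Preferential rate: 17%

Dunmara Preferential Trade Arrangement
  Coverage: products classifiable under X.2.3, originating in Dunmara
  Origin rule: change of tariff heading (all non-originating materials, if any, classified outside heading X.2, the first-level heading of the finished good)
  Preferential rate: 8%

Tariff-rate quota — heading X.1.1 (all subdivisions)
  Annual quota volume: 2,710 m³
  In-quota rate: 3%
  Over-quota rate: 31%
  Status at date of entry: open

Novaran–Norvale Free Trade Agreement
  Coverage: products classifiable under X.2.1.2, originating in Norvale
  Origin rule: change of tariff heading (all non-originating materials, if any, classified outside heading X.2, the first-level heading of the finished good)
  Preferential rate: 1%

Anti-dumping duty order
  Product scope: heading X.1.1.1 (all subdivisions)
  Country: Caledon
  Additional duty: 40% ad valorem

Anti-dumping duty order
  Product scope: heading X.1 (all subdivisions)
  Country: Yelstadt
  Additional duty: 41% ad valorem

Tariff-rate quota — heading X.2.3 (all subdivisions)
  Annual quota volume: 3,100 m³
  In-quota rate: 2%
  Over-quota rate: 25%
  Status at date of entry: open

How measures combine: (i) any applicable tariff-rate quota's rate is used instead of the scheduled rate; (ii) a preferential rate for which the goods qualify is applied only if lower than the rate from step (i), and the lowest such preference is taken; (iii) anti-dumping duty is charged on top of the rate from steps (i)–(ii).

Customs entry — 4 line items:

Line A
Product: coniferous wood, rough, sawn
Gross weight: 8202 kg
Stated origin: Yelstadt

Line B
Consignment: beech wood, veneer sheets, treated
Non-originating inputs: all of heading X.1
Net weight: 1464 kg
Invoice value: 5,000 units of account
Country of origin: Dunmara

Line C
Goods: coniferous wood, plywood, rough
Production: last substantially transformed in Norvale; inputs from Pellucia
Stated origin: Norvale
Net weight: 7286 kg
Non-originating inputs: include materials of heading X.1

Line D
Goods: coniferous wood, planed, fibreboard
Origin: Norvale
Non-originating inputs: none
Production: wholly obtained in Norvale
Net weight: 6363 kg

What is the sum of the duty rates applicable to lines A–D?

80%

Line A: coniferous → X.1; sawn → X.1.2; rough → X.1.2.3. Scheduled 3%. anti-dumping (Yelstadt, X.1): +41%; total 3% + 41% = 44%. → 44%.
Line B: beech → X.2; veneer sheets → X.2.3; treated → X.2.3.1. Scheduled 14%. quota on X.2.3 open → in-quota 2%; Dunmara agreement on X.2.3: CTH met → 8% available; preference 8% not lower than 2% → no reduction. → 2%.
Line C: coniferous → X.1; plywood → X.1.3; rough → X.1.3.1. Scheduled 31%. Norvale agreement on X.2.3.2: X.1.3.1 not covered; Norvale agreement on X.2.1.2: X.1.3.1 not covered. → 31%.
Line D: coniferous → X.1; fibreboard → X.1.1; planed → X.1.1.2. Scheduled 18%. quota on X.1.1 open → in-quota 3%; Norvale agreement on X.2.3.2: X.1.1.2 not covered; Norvale agreement on X.2.1.2: X.1.1.2 not covered. → 3%.
Sum: 44% + 2% + 31% + 3% = 80%.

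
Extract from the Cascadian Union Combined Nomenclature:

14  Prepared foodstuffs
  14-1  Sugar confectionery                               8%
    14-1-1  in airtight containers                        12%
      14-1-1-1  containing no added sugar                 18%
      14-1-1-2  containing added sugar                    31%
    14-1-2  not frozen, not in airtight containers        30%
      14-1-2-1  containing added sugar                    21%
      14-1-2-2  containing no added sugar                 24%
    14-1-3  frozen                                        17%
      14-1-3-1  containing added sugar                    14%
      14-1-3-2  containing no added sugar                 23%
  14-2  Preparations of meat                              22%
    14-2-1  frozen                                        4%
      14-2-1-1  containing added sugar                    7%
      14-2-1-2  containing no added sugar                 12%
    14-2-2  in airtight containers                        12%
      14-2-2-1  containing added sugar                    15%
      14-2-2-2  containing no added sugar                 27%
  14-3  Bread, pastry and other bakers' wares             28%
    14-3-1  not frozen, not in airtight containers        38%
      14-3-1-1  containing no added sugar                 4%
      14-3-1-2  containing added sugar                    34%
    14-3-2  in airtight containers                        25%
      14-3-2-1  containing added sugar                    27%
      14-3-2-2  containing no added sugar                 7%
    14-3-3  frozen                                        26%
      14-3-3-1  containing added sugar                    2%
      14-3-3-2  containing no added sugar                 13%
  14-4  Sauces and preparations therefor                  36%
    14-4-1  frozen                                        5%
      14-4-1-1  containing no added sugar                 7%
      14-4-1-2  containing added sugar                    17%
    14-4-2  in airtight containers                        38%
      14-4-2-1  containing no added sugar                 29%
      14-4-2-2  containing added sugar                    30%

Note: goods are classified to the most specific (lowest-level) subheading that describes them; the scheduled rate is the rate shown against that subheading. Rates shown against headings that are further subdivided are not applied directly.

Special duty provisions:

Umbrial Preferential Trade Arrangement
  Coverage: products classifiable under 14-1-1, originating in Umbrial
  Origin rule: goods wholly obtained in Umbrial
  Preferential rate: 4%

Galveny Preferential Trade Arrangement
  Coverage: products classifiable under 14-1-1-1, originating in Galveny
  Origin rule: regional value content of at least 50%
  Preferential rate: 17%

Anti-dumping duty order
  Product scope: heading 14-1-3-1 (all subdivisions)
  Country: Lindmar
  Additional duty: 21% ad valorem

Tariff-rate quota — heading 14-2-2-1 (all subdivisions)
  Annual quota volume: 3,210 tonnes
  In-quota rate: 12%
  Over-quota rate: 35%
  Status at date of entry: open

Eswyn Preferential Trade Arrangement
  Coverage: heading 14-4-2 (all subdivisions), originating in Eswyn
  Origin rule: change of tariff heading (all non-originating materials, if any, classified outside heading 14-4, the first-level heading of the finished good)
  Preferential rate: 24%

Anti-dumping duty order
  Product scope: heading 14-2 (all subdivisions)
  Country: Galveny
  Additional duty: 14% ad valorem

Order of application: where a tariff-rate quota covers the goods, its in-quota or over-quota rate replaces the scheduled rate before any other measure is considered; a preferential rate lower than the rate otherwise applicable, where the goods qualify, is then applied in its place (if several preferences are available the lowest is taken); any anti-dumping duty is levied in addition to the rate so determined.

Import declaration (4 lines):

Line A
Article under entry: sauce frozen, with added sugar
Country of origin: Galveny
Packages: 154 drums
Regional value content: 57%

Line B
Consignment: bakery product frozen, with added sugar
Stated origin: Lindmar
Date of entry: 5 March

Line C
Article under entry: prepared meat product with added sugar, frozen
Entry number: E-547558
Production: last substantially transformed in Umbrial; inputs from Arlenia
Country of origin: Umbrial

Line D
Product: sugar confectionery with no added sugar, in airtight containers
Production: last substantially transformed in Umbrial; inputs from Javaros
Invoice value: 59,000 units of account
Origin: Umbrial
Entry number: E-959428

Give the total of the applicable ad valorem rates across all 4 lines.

Line A: sauce → 14-4; frozen → 14-4-1; with added sugar → 14-4-1-2. Scheduled 17%. Galveny agreement on 14-1-1-1: 14-4-1-2 not covered. → 17%.
Line B: bakery product → 14-3; frozen → 14-3-3; with added sugar → 14-3-3-1. Scheduled 2%. No special measure applies. → 2%.
Line C: prepared meat product → 14-2; frozen → 14-2-1; with added sugar → 14-2-1-1. Scheduled 7%. Umbrial agreement on 14-1-1: 14-2-1-1 not covered. → 7%.
Line D: sugar confectionery → 14-1; in airtight containers → 14-1-1; with no added sugar → 14-1-1-1. Scheduled 18%. Umbrial agreement on 14-1-1: not wholly obtained. → 18%.
Sum: 17% + 2% + 7% + 18% = 44%.

44%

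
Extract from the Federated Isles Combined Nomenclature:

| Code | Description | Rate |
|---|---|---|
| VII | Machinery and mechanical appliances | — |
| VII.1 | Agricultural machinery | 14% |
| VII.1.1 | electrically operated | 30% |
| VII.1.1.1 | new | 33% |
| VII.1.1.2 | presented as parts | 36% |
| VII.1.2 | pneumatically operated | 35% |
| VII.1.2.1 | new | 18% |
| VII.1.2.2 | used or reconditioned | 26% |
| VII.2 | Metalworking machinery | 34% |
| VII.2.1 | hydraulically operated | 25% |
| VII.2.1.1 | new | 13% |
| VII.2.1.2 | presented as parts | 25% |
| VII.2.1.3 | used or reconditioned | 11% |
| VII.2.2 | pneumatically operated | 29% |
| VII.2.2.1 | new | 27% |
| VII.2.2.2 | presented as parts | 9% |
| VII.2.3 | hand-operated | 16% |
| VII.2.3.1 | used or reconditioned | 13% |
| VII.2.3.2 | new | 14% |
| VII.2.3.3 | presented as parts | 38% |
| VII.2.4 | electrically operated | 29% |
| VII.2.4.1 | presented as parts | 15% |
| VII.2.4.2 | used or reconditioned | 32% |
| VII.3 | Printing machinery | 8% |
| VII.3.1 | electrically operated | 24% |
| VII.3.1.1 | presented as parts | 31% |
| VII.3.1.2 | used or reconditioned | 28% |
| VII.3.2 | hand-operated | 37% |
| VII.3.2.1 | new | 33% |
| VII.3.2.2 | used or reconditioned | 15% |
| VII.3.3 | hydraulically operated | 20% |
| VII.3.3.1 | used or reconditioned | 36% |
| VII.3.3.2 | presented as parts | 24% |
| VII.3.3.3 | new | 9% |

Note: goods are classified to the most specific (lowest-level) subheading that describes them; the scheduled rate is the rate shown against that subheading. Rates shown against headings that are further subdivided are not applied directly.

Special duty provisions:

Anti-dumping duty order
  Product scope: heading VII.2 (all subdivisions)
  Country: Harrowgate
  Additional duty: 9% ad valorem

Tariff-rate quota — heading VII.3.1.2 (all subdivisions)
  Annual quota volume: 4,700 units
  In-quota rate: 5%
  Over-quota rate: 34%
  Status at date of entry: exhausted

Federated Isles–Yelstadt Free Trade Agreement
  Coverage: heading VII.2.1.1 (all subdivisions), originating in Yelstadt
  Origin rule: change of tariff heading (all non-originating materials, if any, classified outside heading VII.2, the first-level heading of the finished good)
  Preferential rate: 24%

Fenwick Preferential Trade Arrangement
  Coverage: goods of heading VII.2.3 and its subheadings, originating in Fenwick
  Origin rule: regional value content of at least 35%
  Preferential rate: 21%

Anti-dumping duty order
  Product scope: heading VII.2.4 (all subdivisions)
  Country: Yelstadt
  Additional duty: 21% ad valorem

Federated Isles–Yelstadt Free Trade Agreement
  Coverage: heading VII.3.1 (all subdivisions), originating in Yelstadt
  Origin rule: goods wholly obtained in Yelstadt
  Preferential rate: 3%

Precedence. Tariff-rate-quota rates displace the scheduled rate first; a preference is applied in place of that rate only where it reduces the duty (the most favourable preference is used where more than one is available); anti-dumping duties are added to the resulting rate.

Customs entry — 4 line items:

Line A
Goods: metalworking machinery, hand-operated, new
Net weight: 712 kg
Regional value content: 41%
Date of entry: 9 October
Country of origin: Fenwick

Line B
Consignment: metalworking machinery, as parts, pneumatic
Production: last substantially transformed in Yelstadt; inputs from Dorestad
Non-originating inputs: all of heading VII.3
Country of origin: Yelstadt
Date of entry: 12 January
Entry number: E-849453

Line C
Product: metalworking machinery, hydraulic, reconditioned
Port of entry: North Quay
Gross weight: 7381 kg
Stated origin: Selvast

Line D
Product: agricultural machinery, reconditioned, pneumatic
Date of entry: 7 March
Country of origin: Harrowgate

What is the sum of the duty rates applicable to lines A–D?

60%

Line A: metalworking → VII.2; hand-operated → VII.2.3; new → VII.2.3.2. Scheduled 14%. Fenwick agreement on VII.2.3: RVC ≥ 35% → 21% available; preference 21% not lower than 14% → no reduction. → 14%.
Line B: metalworking → VII.2; pneumatic → VII.2.2; as parts → VII.2.2.2. Scheduled 9%. Yelstadt agreement on VII.2.1.1: VII.2.2.2 not covered; Yelstadt agreement on VII.3.1: VII.2.2.2 not covered. → 9%.
Line C: metalworking → VII.2; hydraulic → VII.2.1; reconditioned → VII.2.1.3. Scheduled 11%. No special measure applies. → 11%.
Line D: agricultural → VII.1; pneumatic → VII.1.2; reconditioned → VII.1.2.2. Scheduled 26%. No special measure applies. → 26%.
Sum: 14% + 9% + 11% + 26% = 60%.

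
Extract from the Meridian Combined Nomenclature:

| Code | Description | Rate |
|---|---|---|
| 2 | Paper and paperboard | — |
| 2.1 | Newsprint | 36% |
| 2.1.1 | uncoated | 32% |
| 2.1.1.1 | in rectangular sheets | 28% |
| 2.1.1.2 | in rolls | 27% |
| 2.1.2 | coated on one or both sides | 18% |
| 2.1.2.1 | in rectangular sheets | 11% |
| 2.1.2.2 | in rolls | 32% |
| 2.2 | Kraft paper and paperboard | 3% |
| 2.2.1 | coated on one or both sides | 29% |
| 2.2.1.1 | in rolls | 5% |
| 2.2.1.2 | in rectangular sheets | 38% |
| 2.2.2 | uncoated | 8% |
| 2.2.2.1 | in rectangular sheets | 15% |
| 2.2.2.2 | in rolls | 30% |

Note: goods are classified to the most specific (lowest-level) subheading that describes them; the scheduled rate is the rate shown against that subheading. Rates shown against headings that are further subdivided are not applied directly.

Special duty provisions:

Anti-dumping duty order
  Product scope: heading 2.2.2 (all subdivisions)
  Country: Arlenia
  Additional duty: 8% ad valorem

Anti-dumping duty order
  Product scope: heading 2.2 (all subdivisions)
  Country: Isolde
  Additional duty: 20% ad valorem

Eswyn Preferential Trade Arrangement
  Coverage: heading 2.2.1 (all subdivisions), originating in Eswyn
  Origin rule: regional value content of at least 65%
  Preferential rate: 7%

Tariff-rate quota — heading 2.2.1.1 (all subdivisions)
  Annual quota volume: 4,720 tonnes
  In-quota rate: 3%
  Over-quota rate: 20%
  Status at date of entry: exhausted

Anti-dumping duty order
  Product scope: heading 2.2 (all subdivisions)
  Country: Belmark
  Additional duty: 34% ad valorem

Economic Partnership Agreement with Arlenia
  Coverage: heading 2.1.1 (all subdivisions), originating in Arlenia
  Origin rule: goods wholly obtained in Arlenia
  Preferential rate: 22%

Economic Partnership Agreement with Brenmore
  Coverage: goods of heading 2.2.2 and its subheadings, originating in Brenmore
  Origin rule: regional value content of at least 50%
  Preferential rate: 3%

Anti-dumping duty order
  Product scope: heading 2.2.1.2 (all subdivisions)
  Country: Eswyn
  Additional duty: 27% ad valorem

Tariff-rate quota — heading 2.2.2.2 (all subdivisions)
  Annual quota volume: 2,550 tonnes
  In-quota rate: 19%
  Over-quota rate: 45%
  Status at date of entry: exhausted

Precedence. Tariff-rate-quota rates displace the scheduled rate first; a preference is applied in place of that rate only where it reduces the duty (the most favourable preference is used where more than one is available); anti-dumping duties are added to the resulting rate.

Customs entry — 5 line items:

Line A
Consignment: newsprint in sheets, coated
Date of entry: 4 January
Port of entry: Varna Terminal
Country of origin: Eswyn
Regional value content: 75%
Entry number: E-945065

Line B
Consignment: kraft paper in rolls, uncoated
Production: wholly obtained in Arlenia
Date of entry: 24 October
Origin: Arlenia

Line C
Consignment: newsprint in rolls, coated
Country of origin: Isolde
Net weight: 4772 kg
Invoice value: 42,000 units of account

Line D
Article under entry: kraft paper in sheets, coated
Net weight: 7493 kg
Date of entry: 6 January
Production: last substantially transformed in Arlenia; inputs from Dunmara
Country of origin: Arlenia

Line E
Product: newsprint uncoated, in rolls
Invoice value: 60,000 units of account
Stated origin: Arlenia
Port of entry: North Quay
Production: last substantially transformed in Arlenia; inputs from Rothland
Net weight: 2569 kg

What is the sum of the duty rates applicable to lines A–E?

Line A: newsprint → 2.1; coated → 2.1.2; in sheets → 2.1.2.1. Scheduled 11%. Eswyn agreement on 2.2.1: 2.1.2.1 not covered. → 11%.
Line B: kraft paper → 2.2; uncoated → 2.2.2; in rolls → 2.2.2.2. Scheduled 30%. quota on 2.2.2.2 exhausted → over-quota 45%; Arlenia agreement on 2.1.1: 2.2.2.2 not covered; anti-dumping (Arlenia, 2.2.2): +8%; total 45% + 8% = 53%. → 53%.
Line C: newsprint → 2.1; coated → 2.1.2; in rolls → 2.1.2.2. Scheduled 32%. No special measure applies. → 32%.
Line D: kraft paper → 2.2; coated → 2.2.1; in sheets → 2.2.1.2. Scheduled 38%. Arlenia agreement on 2.1.1: 2.2.1.2 not covered. → 38%.
Line E: newsprint → 2.1; uncoated → 2.1.1; in rolls → 2.1.1.2. Scheduled 27%. Arlenia agreement on 2.1.1: not wholly obtained. → 27%.
Sum: 11% + 53% + 32% + 38% + 27% = 161%.

161%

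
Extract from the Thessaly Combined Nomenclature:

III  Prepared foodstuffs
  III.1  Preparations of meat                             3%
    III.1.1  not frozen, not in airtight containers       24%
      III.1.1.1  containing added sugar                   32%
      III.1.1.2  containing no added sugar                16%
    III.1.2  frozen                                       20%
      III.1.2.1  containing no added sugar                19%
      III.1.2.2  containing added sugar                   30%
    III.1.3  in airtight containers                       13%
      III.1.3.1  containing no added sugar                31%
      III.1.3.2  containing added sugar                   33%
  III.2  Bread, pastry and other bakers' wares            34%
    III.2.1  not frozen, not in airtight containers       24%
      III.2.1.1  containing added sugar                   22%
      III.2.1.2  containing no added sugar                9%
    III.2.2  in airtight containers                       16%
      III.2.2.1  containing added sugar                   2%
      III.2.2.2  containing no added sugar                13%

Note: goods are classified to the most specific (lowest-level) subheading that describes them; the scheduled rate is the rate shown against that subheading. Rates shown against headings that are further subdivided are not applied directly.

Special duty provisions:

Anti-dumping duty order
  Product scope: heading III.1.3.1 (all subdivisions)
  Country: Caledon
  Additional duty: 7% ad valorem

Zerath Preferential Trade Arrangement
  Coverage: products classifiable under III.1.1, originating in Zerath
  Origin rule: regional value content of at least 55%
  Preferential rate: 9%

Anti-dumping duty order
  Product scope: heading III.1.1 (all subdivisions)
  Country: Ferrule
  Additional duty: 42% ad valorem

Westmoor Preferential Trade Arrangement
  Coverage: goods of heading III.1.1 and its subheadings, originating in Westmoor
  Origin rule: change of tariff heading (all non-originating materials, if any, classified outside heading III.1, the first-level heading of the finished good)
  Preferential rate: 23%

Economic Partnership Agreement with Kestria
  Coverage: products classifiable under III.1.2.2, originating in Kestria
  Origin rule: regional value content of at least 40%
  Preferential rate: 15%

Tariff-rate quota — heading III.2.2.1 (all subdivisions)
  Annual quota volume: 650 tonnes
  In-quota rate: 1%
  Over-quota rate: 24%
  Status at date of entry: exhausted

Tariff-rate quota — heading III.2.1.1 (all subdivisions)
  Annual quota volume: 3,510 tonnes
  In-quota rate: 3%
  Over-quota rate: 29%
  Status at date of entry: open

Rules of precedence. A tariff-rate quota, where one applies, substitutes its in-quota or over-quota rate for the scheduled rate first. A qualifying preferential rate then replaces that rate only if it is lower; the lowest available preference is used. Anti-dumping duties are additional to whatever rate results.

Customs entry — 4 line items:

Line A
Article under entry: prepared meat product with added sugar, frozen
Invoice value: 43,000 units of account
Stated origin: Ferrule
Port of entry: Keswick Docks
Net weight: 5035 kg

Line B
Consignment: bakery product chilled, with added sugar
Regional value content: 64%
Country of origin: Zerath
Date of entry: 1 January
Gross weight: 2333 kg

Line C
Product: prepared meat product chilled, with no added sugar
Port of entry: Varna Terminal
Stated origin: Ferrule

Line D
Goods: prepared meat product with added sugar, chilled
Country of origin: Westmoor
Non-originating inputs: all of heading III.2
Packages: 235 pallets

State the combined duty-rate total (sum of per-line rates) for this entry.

114%

Line A: prepared meat product → III.1; frozen → III.1.2; with added sugar → III.1.2.2. Scheduled 30%. No special measure applies. → 30%.
Line B: bakery product → III.2; chilled → III.2.1; with added sugar → III.2.1.1. Scheduled 22%. quota on III.2.1.1 open → in-quota 3%; Zerath agreement on III.1.1: III.2.1.1 not covered. → 3%.
Line C: prepared meat product → III.1; chilled → III.1.1; with no added sugar → III.1.1.2. Scheduled 16%. anti-dumping (Ferrule, III.1.1): +42%; total 16% + 42% = 58%. → 58%.
Line D: prepared meat product → III.1; chilled → III.1.1; with added sugar → III.1.1.1. Scheduled 32%. Westmoor agreement on III.1.1: CTH met → 23% available; preferential 23%. → 23%.
Sum: 30% + 3% + 58% + 23% = 114%.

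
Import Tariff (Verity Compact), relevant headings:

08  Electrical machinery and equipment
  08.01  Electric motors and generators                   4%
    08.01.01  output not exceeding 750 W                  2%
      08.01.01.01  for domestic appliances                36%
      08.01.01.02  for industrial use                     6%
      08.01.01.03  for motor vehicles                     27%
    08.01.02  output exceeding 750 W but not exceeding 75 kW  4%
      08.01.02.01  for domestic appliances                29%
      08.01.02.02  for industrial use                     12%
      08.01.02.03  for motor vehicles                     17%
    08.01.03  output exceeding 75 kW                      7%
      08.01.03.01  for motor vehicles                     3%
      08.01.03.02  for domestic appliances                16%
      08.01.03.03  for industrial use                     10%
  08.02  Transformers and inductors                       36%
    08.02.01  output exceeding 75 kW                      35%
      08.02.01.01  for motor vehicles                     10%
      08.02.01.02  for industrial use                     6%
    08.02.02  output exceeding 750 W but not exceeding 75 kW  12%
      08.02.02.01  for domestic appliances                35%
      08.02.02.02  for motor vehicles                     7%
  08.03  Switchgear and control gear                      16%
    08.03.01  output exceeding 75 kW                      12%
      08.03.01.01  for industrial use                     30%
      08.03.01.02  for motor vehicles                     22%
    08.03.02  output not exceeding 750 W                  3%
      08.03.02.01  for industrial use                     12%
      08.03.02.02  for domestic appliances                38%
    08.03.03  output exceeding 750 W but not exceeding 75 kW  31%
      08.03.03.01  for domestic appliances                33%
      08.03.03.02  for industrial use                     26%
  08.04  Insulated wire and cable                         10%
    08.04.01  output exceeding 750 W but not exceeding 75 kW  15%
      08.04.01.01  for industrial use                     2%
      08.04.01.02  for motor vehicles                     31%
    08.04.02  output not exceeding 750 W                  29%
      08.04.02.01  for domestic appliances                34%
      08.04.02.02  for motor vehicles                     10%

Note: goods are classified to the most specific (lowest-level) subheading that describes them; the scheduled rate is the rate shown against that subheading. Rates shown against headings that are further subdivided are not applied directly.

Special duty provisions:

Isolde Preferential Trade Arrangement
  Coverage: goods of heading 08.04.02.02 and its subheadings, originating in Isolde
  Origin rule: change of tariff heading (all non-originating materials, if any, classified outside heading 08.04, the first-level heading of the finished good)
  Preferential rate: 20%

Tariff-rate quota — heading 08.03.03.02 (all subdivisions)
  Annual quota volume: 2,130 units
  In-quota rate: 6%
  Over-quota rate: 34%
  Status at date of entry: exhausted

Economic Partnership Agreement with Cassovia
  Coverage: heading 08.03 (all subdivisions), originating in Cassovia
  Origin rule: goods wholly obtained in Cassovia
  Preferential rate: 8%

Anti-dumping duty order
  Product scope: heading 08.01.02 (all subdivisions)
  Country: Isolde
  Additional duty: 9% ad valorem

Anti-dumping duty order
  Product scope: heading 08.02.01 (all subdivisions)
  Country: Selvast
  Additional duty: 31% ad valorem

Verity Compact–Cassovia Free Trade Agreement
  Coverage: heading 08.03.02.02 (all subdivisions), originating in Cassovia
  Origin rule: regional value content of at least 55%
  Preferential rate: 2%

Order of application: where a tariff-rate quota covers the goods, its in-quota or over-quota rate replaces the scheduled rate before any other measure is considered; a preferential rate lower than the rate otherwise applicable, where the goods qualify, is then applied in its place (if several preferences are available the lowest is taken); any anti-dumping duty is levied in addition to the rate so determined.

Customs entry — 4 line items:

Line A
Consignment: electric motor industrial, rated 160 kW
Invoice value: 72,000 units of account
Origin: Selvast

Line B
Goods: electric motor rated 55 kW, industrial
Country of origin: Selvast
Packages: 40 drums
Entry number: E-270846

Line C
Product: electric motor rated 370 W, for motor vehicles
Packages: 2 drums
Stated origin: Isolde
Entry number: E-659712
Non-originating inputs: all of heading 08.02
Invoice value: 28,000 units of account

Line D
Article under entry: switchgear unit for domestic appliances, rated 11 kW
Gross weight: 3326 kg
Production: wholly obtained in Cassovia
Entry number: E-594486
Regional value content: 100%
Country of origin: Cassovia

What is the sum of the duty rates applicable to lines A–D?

57%

Line A: electric motor → 08.01; rated 160 kW → 08.01.03; industrial → 08.01.03.03. Scheduled 10%. No special measure applies. → 10%.
Line B: electric motor → 08.01; rated 55 kW → 08.01.02; industrial → 08.01.02.02. Scheduled 12%. No special measure applies. → 12%.
Line C: electric motor → 08.01; rated 370 W → 08.01.01; for motor vehicles → 08.01.01.03. Scheduled 27%. Isolde agreement on 08.04.02.02: 08.01.01.03 not covered. → 27%.
Line D: switchgear unit → 08.03; rated 11 kW → 08.03.03; for domestic appliances → 08.03.03.01. Scheduled 33%. Cassovia agreement on 08.03: wholly obtained → 8% available; Cassovia agreement on 08.03.02.02: 08.03.03.01 not covered; preferential 8%. → 8%.
Sum: 10% + 12% + 27% + 8% = 57%.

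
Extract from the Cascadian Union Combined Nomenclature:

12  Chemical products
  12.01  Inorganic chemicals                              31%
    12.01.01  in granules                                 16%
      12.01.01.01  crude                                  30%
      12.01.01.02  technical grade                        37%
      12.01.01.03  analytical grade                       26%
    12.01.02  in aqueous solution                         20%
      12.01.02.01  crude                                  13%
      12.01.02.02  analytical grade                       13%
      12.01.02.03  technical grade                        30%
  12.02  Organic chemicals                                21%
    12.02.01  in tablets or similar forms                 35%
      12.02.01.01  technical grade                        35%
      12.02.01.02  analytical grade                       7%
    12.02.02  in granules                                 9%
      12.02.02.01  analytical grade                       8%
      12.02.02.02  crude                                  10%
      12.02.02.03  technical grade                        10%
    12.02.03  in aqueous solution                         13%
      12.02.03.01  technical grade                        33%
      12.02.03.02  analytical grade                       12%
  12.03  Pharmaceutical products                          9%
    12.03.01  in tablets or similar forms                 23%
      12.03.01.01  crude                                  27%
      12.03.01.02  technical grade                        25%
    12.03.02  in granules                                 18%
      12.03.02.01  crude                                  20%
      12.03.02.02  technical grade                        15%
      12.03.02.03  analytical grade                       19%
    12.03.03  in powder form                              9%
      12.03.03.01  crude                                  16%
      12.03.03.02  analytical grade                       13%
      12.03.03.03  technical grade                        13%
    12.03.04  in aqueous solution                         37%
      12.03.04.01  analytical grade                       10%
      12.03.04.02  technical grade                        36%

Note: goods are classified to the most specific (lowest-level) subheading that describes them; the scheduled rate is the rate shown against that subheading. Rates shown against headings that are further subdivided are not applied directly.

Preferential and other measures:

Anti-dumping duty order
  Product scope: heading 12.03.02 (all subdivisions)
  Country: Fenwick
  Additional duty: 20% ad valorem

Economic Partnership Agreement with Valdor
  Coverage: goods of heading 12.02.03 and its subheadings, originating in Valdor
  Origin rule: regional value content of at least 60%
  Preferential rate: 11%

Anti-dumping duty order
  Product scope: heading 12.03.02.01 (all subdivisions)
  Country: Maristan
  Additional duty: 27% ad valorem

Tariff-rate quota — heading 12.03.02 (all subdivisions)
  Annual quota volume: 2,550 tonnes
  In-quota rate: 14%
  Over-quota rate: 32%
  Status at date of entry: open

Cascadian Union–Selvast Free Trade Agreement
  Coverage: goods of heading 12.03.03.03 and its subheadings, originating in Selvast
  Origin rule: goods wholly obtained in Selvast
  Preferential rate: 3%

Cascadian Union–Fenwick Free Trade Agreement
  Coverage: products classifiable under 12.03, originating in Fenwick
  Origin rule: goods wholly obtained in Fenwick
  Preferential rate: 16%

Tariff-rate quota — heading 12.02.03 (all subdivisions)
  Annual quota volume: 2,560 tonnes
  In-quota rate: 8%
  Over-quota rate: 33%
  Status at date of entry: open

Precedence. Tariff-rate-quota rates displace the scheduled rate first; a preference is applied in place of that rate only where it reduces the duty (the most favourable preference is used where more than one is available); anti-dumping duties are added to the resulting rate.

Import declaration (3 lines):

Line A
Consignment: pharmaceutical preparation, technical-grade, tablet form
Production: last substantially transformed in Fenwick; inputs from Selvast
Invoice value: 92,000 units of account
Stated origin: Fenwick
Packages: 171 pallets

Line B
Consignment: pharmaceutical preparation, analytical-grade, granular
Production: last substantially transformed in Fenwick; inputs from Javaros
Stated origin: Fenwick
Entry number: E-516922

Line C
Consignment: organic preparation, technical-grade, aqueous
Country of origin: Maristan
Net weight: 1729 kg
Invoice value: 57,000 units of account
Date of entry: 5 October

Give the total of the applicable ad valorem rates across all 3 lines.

67%

Line A: pharmaceutical → 12.03; tablet form → 12.03.01; technical-grade → 12.03.01.02. Scheduled 25%. Fenwick agreement on 12.03: not wholly obtained. → 25%.
Line B: pharmaceutical → 12.03; granular → 12.03.02; analytical-grade → 12.03.02.03. Scheduled 19%. quota on 12.03.02 open → in-quota 14%; Fenwick agreement on 12.03: not wholly obtained; anti-dumping (Fenwick, 12.03.02): +20%; total 14% + 20% = 34%. → 34%.
Line C: organic → 12.02; aqueous → 12.02.03; technical-grade → 12.02.03.01. Scheduled 33%. quota on 12.02.03 open → in-quota 8%. → 8%.
Sum: 25% + 34% + 8% = 67%.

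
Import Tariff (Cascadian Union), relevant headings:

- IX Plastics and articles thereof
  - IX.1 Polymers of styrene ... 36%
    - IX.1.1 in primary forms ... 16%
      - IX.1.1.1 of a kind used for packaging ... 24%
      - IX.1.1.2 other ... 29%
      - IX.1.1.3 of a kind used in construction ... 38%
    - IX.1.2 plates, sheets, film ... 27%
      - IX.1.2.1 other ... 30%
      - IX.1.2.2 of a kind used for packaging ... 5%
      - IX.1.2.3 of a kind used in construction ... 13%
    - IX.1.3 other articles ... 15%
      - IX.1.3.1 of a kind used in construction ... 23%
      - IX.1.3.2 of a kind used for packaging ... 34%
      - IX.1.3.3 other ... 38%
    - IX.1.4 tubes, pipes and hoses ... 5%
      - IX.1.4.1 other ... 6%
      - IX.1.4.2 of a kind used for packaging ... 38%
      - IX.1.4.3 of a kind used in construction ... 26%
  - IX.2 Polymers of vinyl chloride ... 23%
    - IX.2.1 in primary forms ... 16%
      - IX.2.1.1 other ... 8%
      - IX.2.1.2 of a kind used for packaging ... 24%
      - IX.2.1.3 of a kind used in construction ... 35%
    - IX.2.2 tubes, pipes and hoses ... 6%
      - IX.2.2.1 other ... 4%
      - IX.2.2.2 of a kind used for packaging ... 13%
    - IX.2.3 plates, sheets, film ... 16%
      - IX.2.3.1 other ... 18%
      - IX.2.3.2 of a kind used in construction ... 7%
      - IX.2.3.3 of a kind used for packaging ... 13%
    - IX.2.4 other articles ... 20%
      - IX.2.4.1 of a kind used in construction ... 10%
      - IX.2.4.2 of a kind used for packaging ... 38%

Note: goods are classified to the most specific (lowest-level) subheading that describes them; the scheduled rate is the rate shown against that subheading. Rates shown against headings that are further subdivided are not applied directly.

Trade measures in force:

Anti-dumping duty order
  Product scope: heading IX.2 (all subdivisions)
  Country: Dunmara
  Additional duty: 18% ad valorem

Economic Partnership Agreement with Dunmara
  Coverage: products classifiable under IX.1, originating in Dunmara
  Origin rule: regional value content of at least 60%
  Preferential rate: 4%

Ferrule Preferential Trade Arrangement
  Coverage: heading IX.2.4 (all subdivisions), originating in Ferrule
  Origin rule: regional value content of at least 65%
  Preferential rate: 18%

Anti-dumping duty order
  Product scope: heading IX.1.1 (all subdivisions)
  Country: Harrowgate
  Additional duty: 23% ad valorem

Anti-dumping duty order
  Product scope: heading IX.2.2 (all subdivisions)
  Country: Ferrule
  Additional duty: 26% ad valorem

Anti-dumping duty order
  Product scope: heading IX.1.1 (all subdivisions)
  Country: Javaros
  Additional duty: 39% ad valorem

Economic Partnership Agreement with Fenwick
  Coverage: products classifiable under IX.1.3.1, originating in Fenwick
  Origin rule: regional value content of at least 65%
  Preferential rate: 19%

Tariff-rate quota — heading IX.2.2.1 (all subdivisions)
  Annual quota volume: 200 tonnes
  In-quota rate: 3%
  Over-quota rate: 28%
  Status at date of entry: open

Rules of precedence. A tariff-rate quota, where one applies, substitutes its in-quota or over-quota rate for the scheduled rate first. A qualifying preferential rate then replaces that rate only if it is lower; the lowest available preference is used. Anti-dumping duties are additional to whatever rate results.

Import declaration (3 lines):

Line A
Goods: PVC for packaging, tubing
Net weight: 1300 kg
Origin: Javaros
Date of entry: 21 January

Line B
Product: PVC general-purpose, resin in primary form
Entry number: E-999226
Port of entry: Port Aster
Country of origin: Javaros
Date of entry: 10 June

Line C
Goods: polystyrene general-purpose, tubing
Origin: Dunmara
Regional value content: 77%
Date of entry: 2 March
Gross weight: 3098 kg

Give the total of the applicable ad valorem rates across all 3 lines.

25%

Line A: PVC → IX.2; tubing → IX.2.2; for packaging → IX.2.2.2. Scheduled 13%. No special measure applies. → 13%.
Line B: PVC → IX.2; resin in primary form → IX.2.1; general-purpose → IX.2.1.1. Scheduled 8%. No special measure applies. → 8%.
Line C: polystyrene → IX.1; tubing → IX.1.4; general-purpose → IX.1.4.1. Scheduled 6%. Dunmara agreement on IX.1: RVC ≥ 60% → 4% available; preferential 4%. → 4%.
Sum: 13% + 8% + 4% = 25%.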